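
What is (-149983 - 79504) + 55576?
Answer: -173911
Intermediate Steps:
(-149983 - 79504) + 55576 = -229487 + 55576 = -173911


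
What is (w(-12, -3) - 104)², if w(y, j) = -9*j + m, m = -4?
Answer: 6561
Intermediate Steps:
w(y, j) = -4 - 9*j (w(y, j) = -9*j - 4 = -4 - 9*j)
(w(-12, -3) - 104)² = ((-4 - 9*(-3)) - 104)² = ((-4 + 27) - 104)² = (23 - 104)² = (-81)² = 6561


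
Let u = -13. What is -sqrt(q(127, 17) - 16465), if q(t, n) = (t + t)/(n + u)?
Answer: -I*sqrt(65606)/2 ≈ -128.07*I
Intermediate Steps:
q(t, n) = 2*t/(-13 + n) (q(t, n) = (t + t)/(n - 13) = (2*t)/(-13 + n) = 2*t/(-13 + n))
-sqrt(q(127, 17) - 16465) = -sqrt(2*127/(-13 + 17) - 16465) = -sqrt(2*127/4 - 16465) = -sqrt(2*127*(1/4) - 16465) = -sqrt(127/2 - 16465) = -sqrt(-32803/2) = -I*sqrt(65606)/2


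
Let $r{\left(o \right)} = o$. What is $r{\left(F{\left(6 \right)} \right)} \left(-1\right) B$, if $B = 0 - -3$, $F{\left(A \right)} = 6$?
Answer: $-18$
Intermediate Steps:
$B = 3$ ($B = 0 + 3 = 3$)
$r{\left(F{\left(6 \right)} \right)} \left(-1\right) B = 6 \left(-1\right) 3 = \left(-6\right) 3 = -18$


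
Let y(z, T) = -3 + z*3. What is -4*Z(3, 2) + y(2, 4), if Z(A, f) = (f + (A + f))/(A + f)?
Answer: -13/5 ≈ -2.6000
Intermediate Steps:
Z(A, f) = (A + 2*f)/(A + f)
y(z, T) = -3 + 3*z
-4*Z(3, 2) + y(2, 4) = -4*(3 + 2*2)/(3 + 2) + (-3 + 3*2) = -4*(3 + 4)/5 + (-3 + 6) = -4*7/5 + 3 = -28/5 + 3 = -13/5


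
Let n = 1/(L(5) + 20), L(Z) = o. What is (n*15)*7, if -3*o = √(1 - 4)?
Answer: 6300/1201 + 105*I*√3/1201 ≈ 5.2456 + 0.15143*I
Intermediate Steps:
o = -I*√3/3 (o = -√(1 - 4)/3 = -I*√3/3 ≈ -0.57735*I)
L(Z) = -I*√3/3
n = 1/(20 - I*√3/3) (n = 1/(-I*√3/3 + 20) = 1/(20 - I*√3/3) ≈ 0.049958 + 0.0014422*I)
(n*15)*7 = ((60/1201 + I*√3/1201)*15)*7 = (900/1201 + 15*I*√3/1201)*7 = 6300/1201 + 105*I*√3/1201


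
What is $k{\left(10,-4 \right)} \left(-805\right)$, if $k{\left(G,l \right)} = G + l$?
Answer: $-4830$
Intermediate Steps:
$k{\left(10,-4 \right)} \left(-805\right) = \left(10 - 4\right) \left(-805\right) = 6 \left(-805\right) = -4830$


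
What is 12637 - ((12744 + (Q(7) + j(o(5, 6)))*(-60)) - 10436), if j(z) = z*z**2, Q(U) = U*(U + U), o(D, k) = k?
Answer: 29169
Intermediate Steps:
Q(U) = 2*U**2 (Q(U) = U*(2*U) = 2*U**2)
j(z) = z**3
12637 - ((12744 + (Q(7) + j(o(5, 6)))*(-60)) - 10436) = 12637 - ((12744 + (2*7**2 + 6**3)*(-60)) - 10436) = 12637 - ((12744 + (2*49 + 216)*(-60)) - 10436) = 12637 - ((12744 + (98 + 216)*(-60)) - 10436) = 12637 - ((12744 + 314*(-60)) - 10436) = 12637 - ((12744 - 18840) - 10436) = 12637 - (-6096 - 10436) = 12637 - 1*(-16532) = 12637 + 16532 = 29169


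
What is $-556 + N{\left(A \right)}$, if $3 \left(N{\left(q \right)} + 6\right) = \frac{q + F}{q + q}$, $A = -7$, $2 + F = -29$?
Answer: $- \frac{11783}{21} \approx -561.1$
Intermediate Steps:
$F = -31$ ($F = -2 - 29 = -31$)
$N{\left(q \right)} = -6 + \frac{-31 + q}{6 q}$ ($N{\left(q \right)} = -6 + \frac{\left(q - 31\right) \frac{1}{q + q}}{3} = -6 + \frac{\left(-31 + q\right) \frac{1}{2 q}}{3} = -6 + \frac{\frac{1}{2} \frac{1}{q} \left(-31 + q\right)}{3} = -6 + \frac{-31 + q}{6 q}$)
$-556 + N{\left(A \right)} = -556 + \frac{-31 - -245}{6 \left(-7\right)} = -556 + \frac{1}{6} \left(- \frac{1}{7}\right) \left(-31 + 245\right) = -556 + \frac{1}{6} \left(- \frac{1}{7}\right) 214 = -556 - \frac{107}{21} = - \frac{11783}{21}$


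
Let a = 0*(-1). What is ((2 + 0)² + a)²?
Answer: 16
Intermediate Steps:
a = 0
((2 + 0)² + a)² = ((2 + 0)² + 0)² = (2² + 0)² = (4 + 0)² = 4² = 16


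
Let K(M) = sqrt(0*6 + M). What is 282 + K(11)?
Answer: 282 + sqrt(11) ≈ 285.32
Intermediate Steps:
K(M) = sqrt(M) (K(M) = sqrt(0 + M) = sqrt(M))
282 + K(11) = 282 + sqrt(11)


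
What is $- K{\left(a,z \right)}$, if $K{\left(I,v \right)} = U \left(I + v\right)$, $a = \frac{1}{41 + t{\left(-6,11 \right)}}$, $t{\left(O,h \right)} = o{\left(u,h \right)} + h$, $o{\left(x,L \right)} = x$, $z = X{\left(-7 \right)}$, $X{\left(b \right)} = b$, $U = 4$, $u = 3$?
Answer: $\frac{1536}{55} \approx 27.927$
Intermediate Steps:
$z = -7$
$t{\left(O,h \right)} = 3 + h$
$a = \frac{1}{55}$ ($a = \frac{1}{41 + \left(3 + 11\right)} = \frac{1}{41 + 14} = \frac{1}{55} \approx 0.018182$)
$K{\left(I,v \right)} = 4 I + 4 v$ ($K{\left(I,v \right)} = 4 \left(I + v\right) = 4 I + 4 v$)
$- K{\left(a,z \right)} = - (4 \cdot \frac{1}{55} + 4 \left(-7\right)) = - (\frac{4}{55} - 28) = \left(-1\right) \left(- \frac{1536}{55}\right) = \frac{1536}{55}$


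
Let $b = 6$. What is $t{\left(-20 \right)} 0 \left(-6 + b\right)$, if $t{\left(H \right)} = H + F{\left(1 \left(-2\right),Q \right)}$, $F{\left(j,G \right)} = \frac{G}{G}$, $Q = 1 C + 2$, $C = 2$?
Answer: $0$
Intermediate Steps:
$Q = 4$ ($Q = 1 \cdot 2 + 2 = 2 + 2 = 4$)
$F{\left(j,G \right)} = 1$
$t{\left(H \right)} = 1 + H$ ($t{\left(H \right)} = H + 1 = 1 + H$)
$t{\left(-20 \right)} 0 \left(-6 + b\right) = \left(1 - 20\right) 0 \left(-6 + 6\right) = - 19 \cdot 0 \cdot 0 = \left(-19\right) 0 = 0$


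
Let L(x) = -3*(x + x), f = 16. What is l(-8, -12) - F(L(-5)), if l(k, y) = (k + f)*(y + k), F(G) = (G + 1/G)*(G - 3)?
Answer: -9709/10 ≈ -970.90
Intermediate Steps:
L(x) = -6*x
F(G) = (-3 + G)*(G + 1/G) (F(G) = (G + 1/G)*(-3 + G) = (-3 + G)*(G + 1/G))
l(k, y) = (16 + k)*(k + y) (l(k, y) = (k + 16)*(y + k) = (16 + k)*(k + y))
l(-8, -12) - F(L(-5)) = ((-8)² + 16*(-8) + 16*(-12) - 8*(-12)) - (1 + (-6*(-5))² - (-18)*(-5) - 3/((-6*(-5)))) = (64 - 128 - 192 + 96) - (1 + 30² - 3*30 - 3/30) = -160 - (1 + 900 - 90 - 3*1/30) = -160 - (1 + 900 - 90 - ⅒) = -160 - 1*8109/10 = -160 - 8109/10 = -9709/10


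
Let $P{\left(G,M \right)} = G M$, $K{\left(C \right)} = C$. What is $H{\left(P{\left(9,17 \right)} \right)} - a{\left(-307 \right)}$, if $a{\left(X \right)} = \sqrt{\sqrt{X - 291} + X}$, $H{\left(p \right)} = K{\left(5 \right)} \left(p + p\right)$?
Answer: $1530 - \sqrt{-307 + i \sqrt{598}} \approx 1529.3 - 17.535 i$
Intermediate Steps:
$H{\left(p \right)} = 10 p$ ($H{\left(p \right)} = 5 \left(p + p\right) = 5 \cdot 2 p = 10 p$)
$a{\left(X \right)} = \sqrt{X + \sqrt{-291 + X}}$ ($a{\left(X \right)} = \sqrt{\sqrt{-291 + X} + X} = \sqrt{X + \sqrt{-291 + X}}$)
$H{\left(P{\left(9,17 \right)} \right)} - a{\left(-307 \right)} = 10 \cdot 9 \cdot 17 - \sqrt{-307 + \sqrt{-291 - 307}} = 10 \cdot 153 - \sqrt{-307 + \sqrt{-598}} = 1530 - \sqrt{-307 + i \sqrt{598}}$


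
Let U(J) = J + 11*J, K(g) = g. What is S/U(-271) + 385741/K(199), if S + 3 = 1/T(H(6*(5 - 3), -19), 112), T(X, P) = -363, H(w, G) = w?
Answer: 227679104813/117457362 ≈ 1938.4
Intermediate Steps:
S = -1090/363 (S = -3 + 1/(-363) = -3 - 1/363 = -1090/363 ≈ -3.0028)
U(J) = 12*J
S/U(-271) + 385741/K(199) = -1090/(363*(12*(-271))) + 385741/199 = -1090/363/(-3252) + 385741*(1/199) = -1090/363*(-1/3252) + 385741/199 = 545/590238 + 385741/199 = 227679104813/117457362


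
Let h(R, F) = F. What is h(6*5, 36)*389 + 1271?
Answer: 15275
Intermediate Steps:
h(6*5, 36)*389 + 1271 = 36*389 + 1271 = 14004 + 1271 = 15275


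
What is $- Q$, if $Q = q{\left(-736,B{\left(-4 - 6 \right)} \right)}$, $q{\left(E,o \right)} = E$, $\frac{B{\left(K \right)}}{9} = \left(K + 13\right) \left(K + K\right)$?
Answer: $736$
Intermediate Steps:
$B{\left(K \right)} = 18 K \left(13 + K\right)$ ($B{\left(K \right)} = 9 \left(K + 13\right) \left(K + K\right) = 9 \left(13 + K\right) 2 K = 9 \cdot 2 K \left(13 + K\right) = 18 K \left(13 + K\right)$)
$Q = -736$
$- Q = \left(-1\right) \left(-736\right) = 736$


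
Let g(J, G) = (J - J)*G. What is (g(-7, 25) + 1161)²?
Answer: 1347921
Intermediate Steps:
g(J, G) = 0 (g(J, G) = 0*G = 0)
(g(-7, 25) + 1161)² = (0 + 1161)² = 1161² = 1347921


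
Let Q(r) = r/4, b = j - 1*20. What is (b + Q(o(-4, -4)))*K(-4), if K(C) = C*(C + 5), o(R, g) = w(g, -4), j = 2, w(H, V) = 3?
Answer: 69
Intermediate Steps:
o(R, g) = 3
b = -18 (b = 2 - 1*20 = 2 - 20 = -18)
Q(r) = r/4 (Q(r) = r*(1/4) = r/4)
K(C) = C*(5 + C)
(b + Q(o(-4, -4)))*K(-4) = (-18 + (1/4)*3)*(-4*(5 - 4)) = (-18 + 3/4)*(-4*1) = -69/4*(-4) = 69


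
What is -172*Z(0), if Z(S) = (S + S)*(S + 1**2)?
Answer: 0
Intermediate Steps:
Z(S) = 2*S*(1 + S) (Z(S) = (2*S)*(S + 1) = (2*S)*(1 + S) = 2*S*(1 + S))
-172*Z(0) = -344*0*(1 + 0) = -344*0 = -172*0 = 0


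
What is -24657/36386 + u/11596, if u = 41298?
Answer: 152093307/52741507 ≈ 2.8838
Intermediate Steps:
-24657/36386 + u/11596 = -24657/36386 + 41298/11596 = -24657*1/36386 + 41298*(1/11596) = -24657/36386 + 20649/5798 = 152093307/52741507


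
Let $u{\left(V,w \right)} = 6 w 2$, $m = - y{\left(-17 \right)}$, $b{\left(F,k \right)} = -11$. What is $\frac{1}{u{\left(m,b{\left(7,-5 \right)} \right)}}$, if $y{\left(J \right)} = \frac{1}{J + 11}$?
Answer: $- \frac{1}{132} \approx -0.0075758$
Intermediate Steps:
$y{\left(J \right)} = \frac{1}{11 + J}$
$m = \frac{1}{6}$ ($m = - \frac{1}{11 - 17} = - \frac{1}{-6} = \left(-1\right) \left(- \frac{1}{6}\right) = \frac{1}{6} \approx 0.16667$)
$u{\left(V,w \right)} = 12 w$
$\frac{1}{u{\left(m,b{\left(7,-5 \right)} \right)}} = \frac{1}{12 \left(-11\right)} = \frac{1}{-132} = - \frac{1}{132}$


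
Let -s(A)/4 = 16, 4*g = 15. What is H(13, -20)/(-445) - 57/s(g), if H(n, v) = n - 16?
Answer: 25557/28480 ≈ 0.89737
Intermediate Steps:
H(n, v) = -16 + n
g = 15/4 (g = (1/4)*15 = 15/4 ≈ 3.7500)
s(A) = -64 (s(A) = -4*16 = -64)
H(13, -20)/(-445) - 57/s(g) = (-16 + 13)/(-445) - 57/(-64) = -3*(-1/445) - 57*(-1/64) = 3/445 + 57/64 = 25557/28480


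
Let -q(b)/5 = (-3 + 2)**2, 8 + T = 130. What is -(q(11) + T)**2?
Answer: -13689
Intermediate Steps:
T = 122 (T = -8 + 130 = 122)
q(b) = -5 (q(b) = -5*(-3 + 2)**2 = -5*(-1)**2 = -5*1 = -5)
-(q(11) + T)**2 = -(-5 + 122)**2 = -1*117**2 = -1*13689 = -13689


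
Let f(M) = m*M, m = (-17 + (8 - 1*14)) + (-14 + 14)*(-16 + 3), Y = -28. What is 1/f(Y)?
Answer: 1/644 ≈ 0.0015528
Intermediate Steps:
m = -23 (m = (-17 + (8 - 14)) + 0*(-13) = (-17 - 6) + 0 = -23 + 0 = -23)
f(M) = -23*M
1/f(Y) = 1/(-23*(-28)) = 1/644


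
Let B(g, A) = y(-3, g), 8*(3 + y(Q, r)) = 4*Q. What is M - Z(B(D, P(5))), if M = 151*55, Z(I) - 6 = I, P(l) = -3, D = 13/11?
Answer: 16607/2 ≈ 8303.5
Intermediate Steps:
D = 13/11 (D = 13*(1/11) = 13/11 ≈ 1.1818)
y(Q, r) = -3 + Q/2 (y(Q, r) = -3 + (4*Q)/8 = -3 + Q/2)
B(g, A) = -9/2 (B(g, A) = -3 + (1/2)*(-3) = -3 - 3/2 = -9/2)
Z(I) = 6 + I
M = 8305
M - Z(B(D, P(5))) = 8305 - (6 - 9/2) = 8305 - 1*3/2 = 8305 - 3/2 = 16607/2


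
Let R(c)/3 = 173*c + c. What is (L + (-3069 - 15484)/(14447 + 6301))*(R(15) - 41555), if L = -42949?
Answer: 1581745818875/1092 ≈ 1.4485e+9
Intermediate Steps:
R(c) = 522*c (R(c) = 3*(173*c + c) = 3*(174*c) = 522*c)
(L + (-3069 - 15484)/(14447 + 6301))*(R(15) - 41555) = (-42949 + (-3069 - 15484)/(14447 + 6301))*(522*15 - 41555) = (-42949 - 18553/20748)*(7830 - 41555) = (-42949 - 18553*1/20748)*(-33725) = (-42949 - 18553/20748)*(-33725) = -891124405/20748*(-33725) = 1581745818875/1092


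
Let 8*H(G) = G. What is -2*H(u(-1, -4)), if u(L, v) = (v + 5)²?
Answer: -¼ ≈ -0.25000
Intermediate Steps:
u(L, v) = (5 + v)²
H(G) = G/8
-2*H(u(-1, -4)) = -(5 - 4)²/4 = -1²/4 = -1/4 = -2*⅛ = -¼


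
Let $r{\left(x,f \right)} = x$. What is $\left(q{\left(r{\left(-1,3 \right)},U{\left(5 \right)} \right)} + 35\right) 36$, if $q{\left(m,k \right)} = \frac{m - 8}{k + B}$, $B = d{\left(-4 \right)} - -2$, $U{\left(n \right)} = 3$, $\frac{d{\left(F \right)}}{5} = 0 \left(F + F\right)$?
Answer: $\frac{5976}{5} \approx 1195.2$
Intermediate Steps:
$d{\left(F \right)} = 0$ ($d{\left(F \right)} = 5 \cdot 0 \left(F + F\right) = 5 \cdot 0 \cdot 2 F = 5 \cdot 0 = 0$)
$B = 2$ ($B = 0 - -2 = 0 + 2 = 2$)
$q{\left(m,k \right)} = \frac{-8 + m}{2 + k}$ ($q{\left(m,k \right)} = \frac{m - 8}{k + 2} = \frac{m - 8}{2 + k} = \frac{-8 + m}{2 + k}$)
$\left(q{\left(r{\left(-1,3 \right)},U{\left(5 \right)} \right)} + 35\right) 36 = \left(\frac{-8 - 1}{2 + 3} + 35\right) 36 = \left(\frac{1}{5} \left(-9\right) + 35\right) 36 = \left(- \frac{9}{5} + 35\right) 36 = \frac{166}{5} \cdot 36 = \frac{5976}{5}$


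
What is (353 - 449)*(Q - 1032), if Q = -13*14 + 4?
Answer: 116160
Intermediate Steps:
Q = -178 (Q = -182 + 4 = -178)
(353 - 449)*(Q - 1032) = (353 - 449)*(-178 - 1032) = -96*(-1210) = 116160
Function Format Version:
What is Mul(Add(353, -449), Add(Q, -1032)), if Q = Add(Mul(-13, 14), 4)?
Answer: 116160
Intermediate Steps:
Q = -178 (Q = Add(-182, 4) = -178)
Mul(Add(353, -449), Add(Q, -1032)) = Mul(Add(353, -449), Add(-178, -1032)) = Mul(-96, -1210) = 116160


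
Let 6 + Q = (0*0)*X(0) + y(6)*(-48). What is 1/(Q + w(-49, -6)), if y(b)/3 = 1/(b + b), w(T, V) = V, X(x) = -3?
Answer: -1/24 ≈ -0.041667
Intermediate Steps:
y(b) = 3/(2*b) (y(b) = 3/(b + b) = 3/((2*b)) = 3*(1/(2*b)) = 3/(2*b))
Q = -18 (Q = -6 + ((0*0)*(-3) + ((3/2)/6)*(-48)) = -6 + (0*(-3) + ((3/2)*(⅙))*(-48)) = -6 + (0 + (¼)*(-48)) = -6 + (0 - 12) = -6 - 12 = -18)
1/(Q + w(-49, -6)) = 1/(-18 - 6) = 1/(-24) = -1/24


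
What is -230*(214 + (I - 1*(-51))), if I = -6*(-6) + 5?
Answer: -70380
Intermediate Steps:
I = 41 (I = 36 + 5 = 41)
-230*(214 + (I - 1*(-51))) = -230*(214 + (41 - 1*(-51))) = -230*(214 + (41 + 51)) = -230*(214 + 92) = -230*306 = -70380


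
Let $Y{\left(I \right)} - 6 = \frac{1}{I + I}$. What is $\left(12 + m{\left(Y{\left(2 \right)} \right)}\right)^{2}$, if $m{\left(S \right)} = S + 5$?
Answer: $\frac{8649}{16} \approx 540.56$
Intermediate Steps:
$Y{\left(I \right)} = 6 + \frac{1}{2 I}$ ($Y{\left(I \right)} = 6 + \frac{1}{I + I} = 6 + \frac{1}{2 I}$)
$m{\left(S \right)} = 5 + S$
$\left(12 + m{\left(Y{\left(2 \right)} \right)}\right)^{2} = \left(12 + \left(5 + \left(6 + \frac{1}{2 \cdot 2}\right)\right)\right)^{2} = \left(12 + \left(5 + \left(6 + \frac{1}{2} \cdot \frac{1}{2}\right)\right)\right)^{2} = \left(12 + \left(5 + \left(6 + \frac{1}{4}\right)\right)\right)^{2} = \left(12 + \left(5 + \frac{25}{4}\right)\right)^{2} = \left(12 + \frac{45}{4}\right)^{2} = \left(\frac{93}{4}\right)^{2} = \frac{8649}{16}$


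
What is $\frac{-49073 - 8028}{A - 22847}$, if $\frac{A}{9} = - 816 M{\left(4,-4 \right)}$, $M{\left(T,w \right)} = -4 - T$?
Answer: $- \frac{57101}{35905} \approx -1.5903$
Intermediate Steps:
$A = 58752$ ($A = 9 \left(- 816 \left(-4 - 4\right)\right) = 9 \left(\left(-816\right) \left(-8\right)\right) = 9 \cdot 6528 = 58752$)
$\frac{-49073 - 8028}{A - 22847} = \frac{-49073 - 8028}{58752 - 22847} = - \frac{57101}{35905}$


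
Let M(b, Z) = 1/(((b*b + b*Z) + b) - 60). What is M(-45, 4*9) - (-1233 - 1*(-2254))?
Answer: -306299/300 ≈ -1021.0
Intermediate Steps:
M(b, Z) = 1/(-60 + b + b² + Z*b) (M(b, Z) = 1/(((b² + Z*b) + b) - 60) = 1/((b + b² + Z*b) - 60) = 1/(-60 + b + b² + Z*b))
M(-45, 4*9) - (-1233 - 1*(-2254)) = 1/(-60 - 45 + (-45)² + (4*9)*(-45)) - (-1233 - 1*(-2254)) = 1/(-60 - 45 + 2025 + 36*(-45)) - (-1233 + 2254) = 1/(-60 - 45 + 2025 - 1620) - 1*1021 = 1/300 - 1021 = -306299/300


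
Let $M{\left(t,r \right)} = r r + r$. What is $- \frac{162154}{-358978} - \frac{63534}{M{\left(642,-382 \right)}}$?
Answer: $\frac{66075768}{4353864673} \approx 0.015176$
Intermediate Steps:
$M{\left(t,r \right)} = r + r^{2}$ ($M{\left(t,r \right)} = r^{2} + r = r + r^{2}$)
$- \frac{162154}{-358978} - \frac{63534}{M{\left(642,-382 \right)}} = - \frac{162154}{-358978} - \frac{63534}{\left(-382\right) \left(1 - 382\right)} = \left(-162154\right) \left(- \frac{1}{358978}\right) - \frac{63534}{\left(-382\right) \left(-381\right)} = \frac{81077}{179489} - \frac{63534}{145542} = \frac{81077}{179489} - \frac{10589}{24257} = \frac{66075768}{4353864673}$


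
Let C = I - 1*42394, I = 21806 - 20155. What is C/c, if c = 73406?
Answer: -40743/73406 ≈ -0.55504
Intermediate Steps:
I = 1651
C = -40743 (C = 1651 - 1*42394 = 1651 - 42394 = -40743)
C/c = -40743/73406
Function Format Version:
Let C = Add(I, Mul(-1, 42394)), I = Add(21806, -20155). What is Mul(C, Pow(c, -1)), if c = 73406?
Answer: Rational(-40743, 73406) ≈ -0.55504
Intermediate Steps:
I = 1651
C = -40743 (C = Add(1651, Mul(-1, 42394)) = Add(1651, -42394) = -40743)
Mul(C, Pow(c, -1)) = Mul(-40743, Pow(73406, -1)) = Mul(-40743, Rational(1, 73406)) = Rational(-40743, 73406)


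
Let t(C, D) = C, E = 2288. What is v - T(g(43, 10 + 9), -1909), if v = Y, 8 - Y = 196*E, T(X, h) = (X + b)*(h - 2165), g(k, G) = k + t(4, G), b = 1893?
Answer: 7455120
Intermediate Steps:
g(k, G) = 4 + k (g(k, G) = k + 4 = 4 + k)
T(X, h) = (-2165 + h)*(1893 + X) (T(X, h) = (X + 1893)*(h - 2165) = (1893 + X)*(-2165 + h) = (-2165 + h)*(1893 + X))
Y = -448440 (Y = 8 - 196*2288 = 8 - 1*448448 = 8 - 448448 = -448440)
v = -448440
v - T(g(43, 10 + 9), -1909) = -448440 - (-4098345 - 2165*(4 + 43) + 1893*(-1909) + (4 + 43)*(-1909)) = -448440 - (-4098345 - 2165*47 - 3613737 + 47*(-1909)) = -448440 - (-4098345 - 101755 - 3613737 - 89723) = -448440 - 1*(-7903560) = -448440 + 7903560 = 7455120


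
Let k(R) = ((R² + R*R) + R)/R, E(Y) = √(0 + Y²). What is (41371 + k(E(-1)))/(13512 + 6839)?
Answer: 41374/20351 ≈ 2.0330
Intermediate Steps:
E(Y) = √(Y²)
k(R) = (R + 2*R²)/R (k(R) = ((R² + R²) + R)/R = (2*R² + R)/R = (R + 2*R²)/R)
(41371 + k(E(-1)))/(13512 + 6839) = (41371 + (1 + 2*√((-1)²)))/(13512 + 6839) = (41371 + (1 + 2*√1))/20351 = (41371 + (1 + 2*1))*(1/20351) = (41371 + (1 + 2))*(1/20351) = (41371 + 3)*(1/20351) = 41374*(1/20351) = 41374/20351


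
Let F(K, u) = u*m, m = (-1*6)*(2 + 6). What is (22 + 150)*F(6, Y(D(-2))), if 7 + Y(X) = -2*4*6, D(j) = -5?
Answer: 454080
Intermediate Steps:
m = -48 (m = -6*8 = -48)
Y(X) = -55 (Y(X) = -7 - 2*4*6 = -7 - 8*6 = -7 - 48 = -55)
F(K, u) = -48*u (F(K, u) = u*(-48) = -48*u)
(22 + 150)*F(6, Y(D(-2))) = (22 + 150)*(-48*(-55)) = 172*2640 = 454080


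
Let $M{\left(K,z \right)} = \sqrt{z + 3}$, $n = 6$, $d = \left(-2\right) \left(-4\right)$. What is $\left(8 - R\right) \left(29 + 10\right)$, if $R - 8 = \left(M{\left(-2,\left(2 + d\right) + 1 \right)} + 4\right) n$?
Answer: $-936 - 234 \sqrt{14} \approx -1811.5$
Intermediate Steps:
$d = 8$
$M{\left(K,z \right)} = \sqrt{3 + z}$
$R = 32 + 6 \sqrt{14}$ ($R = 8 + \left(\sqrt{3 + \left(\left(2 + 8\right) + 1\right)} + 4\right) 6 = 8 + \left(\sqrt{3 + \left(10 + 1\right)} + 4\right) 6 = 8 + \left(\sqrt{3 + 11} + 4\right) 6 = 8 + \left(\sqrt{14} + 4\right) 6 = 8 + \left(4 + \sqrt{14}\right) 6 = 8 + \left(24 + 6 \sqrt{14}\right) = 32 + 6 \sqrt{14} \approx 54.45$)
$\left(8 - R\right) \left(29 + 10\right) = \left(8 - \left(32 + 6 \sqrt{14}\right)\right) \left(29 + 10\right) = \left(8 - \left(32 + 6 \sqrt{14}\right)\right) 39 = \left(-24 - 6 \sqrt{14}\right) 39 = -936 - 234 \sqrt{14}$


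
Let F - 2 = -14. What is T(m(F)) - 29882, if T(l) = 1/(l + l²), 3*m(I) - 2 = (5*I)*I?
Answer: -15641732891/523450 ≈ -29882.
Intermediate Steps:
F = -12 (F = 2 - 14 = -12)
m(I) = ⅔ + 5*I²/3 (m(I) = ⅔ + ((5*I)*I)/3 = ⅔ + (5*I²)/3 = ⅔ + 5*I²/3)
T(m(F)) - 29882 = 1/((⅔ + (5/3)*(-12)²)*(1 + (⅔ + (5/3)*(-12)²))) - 29882 = 1/((⅔ + (5/3)*144)*(1 + (⅔ + (5/3)*144))) - 29882 = 1/((⅔ + 240)*(1 + (⅔ + 240))) - 29882 = 1/((722/3)*(1 + 722/3)) - 29882 = 3/(722*(725/3)) - 29882 = (3/722)*(3/725) - 29882 = 9/523450 - 29882 = -15641732891/523450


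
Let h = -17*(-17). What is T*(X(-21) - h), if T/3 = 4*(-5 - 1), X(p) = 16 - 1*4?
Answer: 19944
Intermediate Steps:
h = 289
X(p) = 12 (X(p) = 16 - 4 = 12)
T = -72 (T = 3*(4*(-5 - 1)) = 3*(4*(-6)) = 3*(-24) = -72)
T*(X(-21) - h) = -72*(12 - 1*289) = -72*(12 - 289) = -72*(-277) = 19944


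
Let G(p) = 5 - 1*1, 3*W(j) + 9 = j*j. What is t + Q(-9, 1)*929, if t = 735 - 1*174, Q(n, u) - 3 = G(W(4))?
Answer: 7064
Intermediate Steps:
W(j) = -3 + j**2/3 (W(j) = -3 + (j*j)/3 = -3 + j**2/3)
G(p) = 4 (G(p) = 5 - 1 = 4)
Q(n, u) = 7 (Q(n, u) = 3 + 4 = 7)
t = 561 (t = 735 - 174 = 561)
t + Q(-9, 1)*929 = 561 + 7*929 = 561 + 6503 = 7064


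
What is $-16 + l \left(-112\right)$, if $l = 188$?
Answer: $-21072$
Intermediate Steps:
$-16 + l \left(-112\right) = -16 + 188 \left(-112\right) = -16 - 21056 = -21072$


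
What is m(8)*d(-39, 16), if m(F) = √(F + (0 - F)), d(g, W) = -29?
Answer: 0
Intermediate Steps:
m(F) = 0 (m(F) = √(F - F) = √0 = 0)
m(8)*d(-39, 16) = 0*(-29) = 0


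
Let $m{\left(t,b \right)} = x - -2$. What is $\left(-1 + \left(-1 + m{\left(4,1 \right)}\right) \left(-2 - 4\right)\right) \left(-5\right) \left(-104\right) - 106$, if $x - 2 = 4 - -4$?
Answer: $-34946$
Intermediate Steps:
$x = 10$ ($x = 2 + \left(4 - -4\right) = 2 + \left(4 + 4\right) = 2 + 8 = 10$)
$m{\left(t,b \right)} = 12$ ($m{\left(t,b \right)} = 10 - -2 = 10 + 2 = 12$)
$\left(-1 + \left(-1 + m{\left(4,1 \right)}\right) \left(-2 - 4\right)\right) \left(-5\right) \left(-104\right) - 106 = \left(-1 + \left(-1 + 12\right) \left(-2 - 4\right)\right) \left(-5\right) \left(-104\right) - 106 = \left(-1 + 11 \left(-6\right)\right) \left(-5\right) \left(-104\right) - 106 = \left(-1 - 66\right) \left(-5\right) \left(-104\right) - 106 = \left(-67\right) \left(-5\right) \left(-104\right) - 106 = 335 \left(-104\right) - 106 = -34840 - 106 = -34946$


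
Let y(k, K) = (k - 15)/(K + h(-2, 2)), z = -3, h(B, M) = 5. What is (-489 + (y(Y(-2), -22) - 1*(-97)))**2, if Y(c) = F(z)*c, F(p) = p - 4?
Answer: 44395569/289 ≈ 1.5362e+5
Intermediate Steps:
F(p) = -4 + p
Y(c) = -7*c (Y(c) = (-4 - 3)*c = -7*c)
y(k, K) = (-15 + k)/(5 + K) (y(k, K) = (k - 15)/(K + 5) = (-15 + k)/(5 + K))
(-489 + (y(Y(-2), -22) - 1*(-97)))**2 = (-489 + ((-15 - 7*(-2))/(5 - 22) - 1*(-97)))**2 = (-489 + ((-15 + 14)/(-17) + 97))**2 = (-489 + (-1/17*(-1) + 97))**2 = (-489 + (1/17 + 97))**2 = (-489 + 1650/17)**2 = (-6663/17)**2 = 44395569/289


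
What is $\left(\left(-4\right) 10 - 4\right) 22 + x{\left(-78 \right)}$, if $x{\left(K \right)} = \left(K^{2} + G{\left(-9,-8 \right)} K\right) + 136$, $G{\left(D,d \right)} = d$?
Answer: $5876$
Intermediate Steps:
$x{\left(K \right)} = 136 + K^{2} - 8 K$ ($x{\left(K \right)} = \left(K^{2} - 8 K\right) + 136 = 136 + K^{2} - 8 K$)
$\left(\left(-4\right) 10 - 4\right) 22 + x{\left(-78 \right)} = \left(\left(-4\right) 10 - 4\right) 22 + \left(136 + \left(-78\right)^{2} - -624\right) = \left(-40 - 4\right) 22 + \left(136 + 6084 + 624\right) = \left(-44\right) 22 + 6844 = -968 + 6844 = 5876$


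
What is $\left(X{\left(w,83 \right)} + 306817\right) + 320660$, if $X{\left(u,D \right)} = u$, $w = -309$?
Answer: $627168$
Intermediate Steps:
$\left(X{\left(w,83 \right)} + 306817\right) + 320660 = \left(-309 + 306817\right) + 320660 = 306508 + 320660 = 627168$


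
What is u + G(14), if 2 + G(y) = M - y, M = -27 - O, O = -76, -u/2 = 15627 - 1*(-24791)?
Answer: -80803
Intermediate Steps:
u = -80836 (u = -2*(15627 - 1*(-24791)) = -2*(15627 + 24791) = -2*40418 = -80836)
M = 49 (M = -27 - 1*(-76) = -27 + 76 = 49)
G(y) = 47 - y (G(y) = -2 + (49 - y) = 47 - y)
u + G(14) = -80836 + (47 - 1*14) = -80836 + (47 - 14) = -80836 + 33 = -80803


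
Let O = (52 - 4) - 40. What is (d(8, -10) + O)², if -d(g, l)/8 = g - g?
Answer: 64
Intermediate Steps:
d(g, l) = 0 (d(g, l) = -8*(g - g) = -8*0 = 0)
O = 8 (O = 48 - 40 = 8)
(d(8, -10) + O)² = (0 + 8)² = 8² = 64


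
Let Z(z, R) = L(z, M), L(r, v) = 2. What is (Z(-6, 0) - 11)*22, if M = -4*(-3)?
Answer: -198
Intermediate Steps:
M = 12
Z(z, R) = 2
(Z(-6, 0) - 11)*22 = (2 - 11)*22 = -9*22 = -198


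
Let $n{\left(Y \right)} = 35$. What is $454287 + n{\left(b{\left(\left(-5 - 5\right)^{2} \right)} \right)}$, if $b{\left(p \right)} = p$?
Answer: $454322$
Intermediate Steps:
$454287 + n{\left(b{\left(\left(-5 - 5\right)^{2} \right)} \right)} = 454287 + 35 = 454322$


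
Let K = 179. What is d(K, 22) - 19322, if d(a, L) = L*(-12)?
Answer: -19586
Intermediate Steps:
d(a, L) = -12*L
d(K, 22) - 19322 = -12*22 - 19322 = -264 - 19322 = -19586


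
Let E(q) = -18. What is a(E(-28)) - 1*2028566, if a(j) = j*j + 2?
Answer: -2028240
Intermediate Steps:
a(j) = 2 + j**2 (a(j) = j**2 + 2 = 2 + j**2)
a(E(-28)) - 1*2028566 = (2 + (-18)**2) - 1*2028566 = (2 + 324) - 2028566 = 326 - 2028566 = -2028240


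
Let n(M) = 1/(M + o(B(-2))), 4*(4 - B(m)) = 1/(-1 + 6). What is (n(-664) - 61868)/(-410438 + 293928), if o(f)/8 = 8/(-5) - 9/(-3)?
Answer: 201937157/380288640 ≈ 0.53101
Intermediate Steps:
B(m) = 79/20 (B(m) = 4 - 1/(4*(-1 + 6)) = 4 - ¼/5 = 4 - ¼*⅕ = 4 - 1/20 = 79/20)
o(f) = 56/5 (o(f) = 8*(8/(-5) - 9/(-3)) = 8*(8*(-⅕) - 9*(-⅓)) = 8*(-8/5 + 3) = 8*(7/5) = 56/5)
n(M) = 1/(56/5 + M) (n(M) = 1/(M + 56/5) = 1/(56/5 + M))
(n(-664) - 61868)/(-410438 + 293928) = (5/(56 + 5*(-664)) - 61868)/(-410438 + 293928) = (5/(56 - 3320) - 61868)/(-116510) = (5/(-3264) - 61868)*(-1/116510) = (5*(-1/3264) - 61868)*(-1/116510) = (-5/3264 - 61868)*(-1/116510) = -201937157/3264*(-1/116510) = 201937157/380288640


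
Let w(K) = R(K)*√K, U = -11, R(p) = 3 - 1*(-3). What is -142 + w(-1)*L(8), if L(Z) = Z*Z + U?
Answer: -142 + 318*I ≈ -142.0 + 318.0*I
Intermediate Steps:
R(p) = 6 (R(p) = 3 + 3 = 6)
w(K) = 6*√K
L(Z) = -11 + Z² (L(Z) = Z*Z - 11 = Z² - 11 = -11 + Z²)
-142 + w(-1)*L(8) = -142 + (6*√(-1))*(-11 + 8²) = -142 + (6*I)*(-11 + 64) = -142 + (6*I)*53 = -142 + 318*I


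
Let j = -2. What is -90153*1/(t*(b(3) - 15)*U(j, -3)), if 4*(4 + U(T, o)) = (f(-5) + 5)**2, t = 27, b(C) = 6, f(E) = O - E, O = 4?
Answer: 371/45 ≈ 8.2444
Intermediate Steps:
f(E) = 4 - E
U(T, o) = 45 (U(T, o) = -4 + ((4 - 1*(-5)) + 5)**2/4 = -4 + ((4 + 5) + 5)**2/4 = -4 + (9 + 5)**2/4 = -4 + (1/4)*14**2 = -4 + (1/4)*196 = -4 + 49 = 45)
-90153*1/(t*(b(3) - 15)*U(j, -3)) = -90153*1/(1215*(6 - 15)) = -90153/((45*(-9))*27) = -90153/((-405*27)) = -90153/(-10935) = -90153*(-1/10935) = 371/45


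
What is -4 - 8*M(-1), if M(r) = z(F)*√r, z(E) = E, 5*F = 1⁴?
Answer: -4 - 8*I/5 ≈ -4.0 - 1.6*I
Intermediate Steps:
F = ⅕ (F = (⅕)*1⁴ = (⅕)*1 = ⅕ ≈ 0.20000)
M(r) = √r/5
-4 - 8*M(-1) = -4 - 8*√(-1)/5 = -4 - 8*I/5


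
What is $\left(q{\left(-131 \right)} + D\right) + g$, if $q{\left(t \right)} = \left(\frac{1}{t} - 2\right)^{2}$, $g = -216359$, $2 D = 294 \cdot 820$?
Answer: $- \frac{1644280690}{17161} \approx -95815.0$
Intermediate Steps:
$D = 120540$ ($D = \frac{294 \cdot 820}{2} = \frac{1}{2} \cdot 241080 = 120540$)
$q{\left(t \right)} = \left(-2 + \frac{1}{t}\right)^{2}$
$\left(q{\left(-131 \right)} + D\right) + g = \left(\frac{\left(-1 + 2 \left(-131\right)\right)^{2}}{17161} + 120540\right) - 216359 = \left(\frac{\left(-1 - 262\right)^{2}}{17161} + 120540\right) - 216359 = \left(\frac{\left(-263\right)^{2}}{17161} + 120540\right) - 216359 = \left(\frac{1}{17161} \cdot 69169 + 120540\right) - 216359 = \left(\frac{69169}{17161} + 120540\right) - 216359 = \frac{2068656109}{17161} - 216359 = - \frac{1644280690}{17161}$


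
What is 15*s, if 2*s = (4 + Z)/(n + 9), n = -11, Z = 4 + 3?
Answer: -165/4 ≈ -41.250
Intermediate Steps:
Z = 7
s = -11/4 (s = ((4 + 7)/(-11 + 9))/2 = (11/(-2))/2 = (11*(-1/2))/2 = (1/2)*(-11/2) = -11/4 ≈ -2.7500)
15*s = 15*(-11/4) = -165/4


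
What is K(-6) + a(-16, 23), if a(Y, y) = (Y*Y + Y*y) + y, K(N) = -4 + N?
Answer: -99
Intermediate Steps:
a(Y, y) = y + Y² + Y*y (a(Y, y) = (Y² + Y*y) + y = y + Y² + Y*y)
K(-6) + a(-16, 23) = (-4 - 6) + (23 + (-16)² - 16*23) = -10 + (23 + 256 - 368) = -10 - 89 = -99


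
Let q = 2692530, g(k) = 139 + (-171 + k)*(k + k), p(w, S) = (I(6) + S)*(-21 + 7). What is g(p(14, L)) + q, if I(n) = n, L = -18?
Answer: 2691661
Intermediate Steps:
p(w, S) = -84 - 14*S (p(w, S) = (6 + S)*(-21 + 7) = (6 + S)*(-14) = -84 - 14*S)
g(k) = 139 + 2*k*(-171 + k) (g(k) = 139 + (-171 + k)*(2*k) = 139 + 2*k*(-171 + k))
g(p(14, L)) + q = (139 - 342*(-84 - 14*(-18)) + 2*(-84 - 14*(-18))**2) + 2692530 = (139 - 342*(-84 + 252) + 2*(-84 + 252)**2) + 2692530 = (139 - 342*168 + 2*168**2) + 2692530 = (139 - 57456 + 2*28224) + 2692530 = (139 - 57456 + 56448) + 2692530 = -869 + 2692530 = 2691661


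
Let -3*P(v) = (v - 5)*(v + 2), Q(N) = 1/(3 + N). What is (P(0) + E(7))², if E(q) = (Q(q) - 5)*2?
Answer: 9409/225 ≈ 41.818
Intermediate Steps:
P(v) = -(-5 + v)*(2 + v)/3 (P(v) = -(v - 5)*(v + 2)/3 = -(-5 + v)*(2 + v)/3)
E(q) = -10 + 2/(3 + q) (E(q) = (1/(3 + q) - 5)*2 = (-5 + 1/(3 + q))*2 = -10 + 2/(3 + q))
(P(0) + E(7))² = ((10/3 + 0 - ⅓*0²) + 2*(-14 - 5*7)/(3 + 7))² = ((10/3 + 0 - ⅓*0) + 2*(-14 - 35)/10)² = ((10/3 + 0 + 0) + 2*(⅒)*(-49))² = (10/3 - 49/5)² = (-97/15)² = 9409/225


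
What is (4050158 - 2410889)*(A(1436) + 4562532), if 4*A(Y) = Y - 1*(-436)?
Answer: 7479984447000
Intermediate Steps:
A(Y) = 109 + Y/4 (A(Y) = (Y - 1*(-436))/4 = (Y + 436)/4 = (436 + Y)/4 = 109 + Y/4)
(4050158 - 2410889)*(A(1436) + 4562532) = (4050158 - 2410889)*((109 + (¼)*1436) + 4562532) = 1639269*((109 + 359) + 4562532) = 1639269*(468 + 4562532) = 1639269*4563000 = 7479984447000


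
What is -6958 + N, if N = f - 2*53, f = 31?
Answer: -7033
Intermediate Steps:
N = -75 (N = 31 - 2*53 = 31 - 106 = -75)
-6958 + N = -6958 - 75 = -7033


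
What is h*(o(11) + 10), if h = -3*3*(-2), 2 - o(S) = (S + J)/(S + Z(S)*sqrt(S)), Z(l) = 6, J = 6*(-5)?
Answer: 5058/25 + 2052*sqrt(11)/275 ≈ 227.07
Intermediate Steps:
J = -30
o(S) = 2 - (-30 + S)/(S + 6*sqrt(S)) (o(S) = 2 - (S - 30)/(S + 6*sqrt(S)) = 2 - (-30 + S)/(S + 6*sqrt(S)))
h = 18 (h = -9*(-2) = 18)
h*(o(11) + 10) = 18*((30 + 11 + 12*sqrt(11))/(11 + 6*sqrt(11)) + 10) = 18*((41 + 12*sqrt(11))/(11 + 6*sqrt(11)) + 10) = 18*(10 + (41 + 12*sqrt(11))/(11 + 6*sqrt(11))) = 180 + 18*(41 + 12*sqrt(11))/(11 + 6*sqrt(11))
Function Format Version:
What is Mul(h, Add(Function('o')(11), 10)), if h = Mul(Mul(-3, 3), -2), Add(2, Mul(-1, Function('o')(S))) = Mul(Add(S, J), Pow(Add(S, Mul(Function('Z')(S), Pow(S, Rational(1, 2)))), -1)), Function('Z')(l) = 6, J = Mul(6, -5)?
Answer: Add(Rational(5058, 25), Mul(Rational(2052, 275), Pow(11, Rational(1, 2)))) ≈ 227.07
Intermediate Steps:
J = -30
Function('o')(S) = Add(2, Mul(-1, Pow(Add(S, Mul(6, Pow(S, Rational(1, 2)))), -1), Add(-30, S))) (Function('o')(S) = Add(2, Mul(-1, Mul(Add(S, -30), Pow(Add(S, Mul(6, Pow(S, Rational(1, 2)))), -1)))) = Add(2, Mul(-1, Mul(Add(-30, S), Pow(Add(S, Mul(6, Pow(S, Rational(1, 2)))), -1)))) = Add(2, Mul(-1, Mul(Pow(Add(S, Mul(6, Pow(S, Rational(1, 2)))), -1), Add(-30, S)))) = Add(2, Mul(-1, Pow(Add(S, Mul(6, Pow(S, Rational(1, 2)))), -1), Add(-30, S))))
h = 18 (h = Mul(-9, -2) = 18)
Mul(h, Add(Function('o')(11), 10)) = Mul(18, Add(Mul(Pow(Add(11, Mul(6, Pow(11, Rational(1, 2)))), -1), Add(30, 11, Mul(12, Pow(11, Rational(1, 2))))), 10)) = Mul(18, Add(Mul(Pow(Add(11, Mul(6, Pow(11, Rational(1, 2)))), -1), Add(41, Mul(12, Pow(11, Rational(1, 2))))), 10)) = Mul(18, Add(10, Mul(Pow(Add(11, Mul(6, Pow(11, Rational(1, 2)))), -1), Add(41, Mul(12, Pow(11, Rational(1, 2))))))) = Add(180, Mul(18, Pow(Add(11, Mul(6, Pow(11, Rational(1, 2)))), -1), Add(41, Mul(12, Pow(11, Rational(1, 2))))))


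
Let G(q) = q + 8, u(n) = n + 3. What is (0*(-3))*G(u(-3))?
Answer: 0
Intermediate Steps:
u(n) = 3 + n
G(q) = 8 + q
(0*(-3))*G(u(-3)) = (0*(-3))*(8 + (3 - 3)) = 0*(8 + 0) = 0*8 = 0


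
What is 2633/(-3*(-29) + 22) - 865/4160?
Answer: 2171799/90688 ≈ 23.948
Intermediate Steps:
2633/(-3*(-29) + 22) - 865/4160 = 2633/(87 + 22) - 865*1/4160 = 2633/109 - 173/832 = 2171799/90688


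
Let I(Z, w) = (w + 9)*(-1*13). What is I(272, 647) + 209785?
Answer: 201257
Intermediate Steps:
I(Z, w) = -117 - 13*w (I(Z, w) = (9 + w)*(-13) = -117 - 13*w)
I(272, 647) + 209785 = (-117 - 13*647) + 209785 = (-117 - 8411) + 209785 = -8528 + 209785 = 201257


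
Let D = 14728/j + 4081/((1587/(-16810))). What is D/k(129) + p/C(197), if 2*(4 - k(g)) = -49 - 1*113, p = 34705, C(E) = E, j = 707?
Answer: -891473813239/2684005815 ≈ -332.14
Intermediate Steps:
k(g) = 85 (k(g) = 4 - (-49 - 1*113)/2 = 4 - (-49 - 113)/2 = 4 - ½*(-162) = 4 + 81 = 85)
D = -6925423562/160287 (D = 14728/707 + 4081/((1587/(-16810))) = 14728*(1/707) + 4081/((1587*(-1/16810))) = 2104/101 + 4081/(-1587/16810) = 2104/101 + 4081*(-16810/1587) = 2104/101 - 68601610/1587 = -6925423562/160287 ≈ -43206.)
D/k(129) + p/C(197) = -6925423562/160287/85 + 34705/197 = -6925423562/160287*1/85 + 34705*(1/197) = -6925423562/13624395 + 34705/197 = -891473813239/2684005815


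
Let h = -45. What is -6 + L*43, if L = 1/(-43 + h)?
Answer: -571/88 ≈ -6.4886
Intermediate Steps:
L = -1/88 (L = 1/(-43 - 45) = 1/(-88) = -1/88 ≈ -0.011364)
-6 + L*43 = -6 - 1/88*43 = -6 - 43/88 = -571/88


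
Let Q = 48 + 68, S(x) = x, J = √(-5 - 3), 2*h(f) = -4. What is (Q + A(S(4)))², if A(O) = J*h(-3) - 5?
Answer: 12289 - 888*I*√2 ≈ 12289.0 - 1255.8*I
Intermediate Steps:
h(f) = -2 (h(f) = (½)*(-4) = -2)
J = 2*I*√2 (J = √(-8) = 2*I*√2 ≈ 2.8284*I)
Q = 116
A(O) = -5 - 4*I*√2 (A(O) = (2*I*√2)*(-2) - 5 = -4*I*√2 - 5 = -5 - 4*I*√2)
(Q + A(S(4)))² = (116 + (-5 - 4*I*√2))² = (111 - 4*I*√2)²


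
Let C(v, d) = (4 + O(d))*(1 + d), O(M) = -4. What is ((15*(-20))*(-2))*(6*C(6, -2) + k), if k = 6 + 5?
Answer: 6600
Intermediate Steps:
C(v, d) = 0 (C(v, d) = (4 - 4)*(1 + d) = 0*(1 + d) = 0)
k = 11
((15*(-20))*(-2))*(6*C(6, -2) + k) = ((15*(-20))*(-2))*(6*0 + 11) = (-300*(-2))*(0 + 11) = 600*11 = 6600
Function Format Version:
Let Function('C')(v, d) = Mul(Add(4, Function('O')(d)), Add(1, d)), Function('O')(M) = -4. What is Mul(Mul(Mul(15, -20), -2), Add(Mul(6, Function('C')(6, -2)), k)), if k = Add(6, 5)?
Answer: 6600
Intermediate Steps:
Function('C')(v, d) = 0 (Function('C')(v, d) = Mul(Add(4, -4), Add(1, d)) = Mul(0, Add(1, d)) = 0)
k = 11
Mul(Mul(Mul(15, -20), -2), Add(Mul(6, Function('C')(6, -2)), k)) = Mul(Mul(Mul(15, -20), -2), Add(Mul(6, 0), 11)) = Mul(Mul(-300, -2), Add(0, 11)) = Mul(600, 11) = 6600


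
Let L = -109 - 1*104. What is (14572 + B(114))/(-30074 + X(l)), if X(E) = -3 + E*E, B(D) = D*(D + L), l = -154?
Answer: -3286/6361 ≈ -0.51659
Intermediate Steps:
L = -213 (L = -109 - 104 = -213)
B(D) = D*(-213 + D) (B(D) = D*(D - 213) = D*(-213 + D))
X(E) = -3 + E**2
(14572 + B(114))/(-30074 + X(l)) = (14572 + 114*(-213 + 114))/(-30074 + (-3 + (-154)**2)) = (14572 + 114*(-99))/(-30074 + (-3 + 23716)) = (14572 - 11286)/(-30074 + 23713) = 3286/(-6361) = 3286*(-1/6361) = -3286/6361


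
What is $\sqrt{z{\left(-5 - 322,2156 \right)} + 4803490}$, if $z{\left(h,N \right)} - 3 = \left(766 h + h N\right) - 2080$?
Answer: $\sqrt{3845919} \approx 1961.1$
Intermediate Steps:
$z{\left(h,N \right)} = -2077 + 766 h + N h$ ($z{\left(h,N \right)} = 3 - \left(2080 - 766 h - h N\right) = 3 - \left(2080 - 766 h - N h\right) = 3 + \left(-2080 + 766 h + N h\right) = -2077 + 766 h + N h$)
$\sqrt{z{\left(-5 - 322,2156 \right)} + 4803490} = \sqrt{\left(-2077 + 766 \left(-5 - 322\right) + 2156 \left(-5 - 322\right)\right) + 4803490} = \sqrt{\left(-2077 + 766 \left(-327\right) + 2156 \left(-327\right)\right) + 4803490} = \sqrt{\left(-2077 - 250482 - 705012\right) + 4803490} = \sqrt{-957571 + 4803490} = \sqrt{3845919}$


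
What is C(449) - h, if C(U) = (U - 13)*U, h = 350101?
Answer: -154337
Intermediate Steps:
C(U) = U*(-13 + U) (C(U) = (-13 + U)*U = U*(-13 + U))
C(449) - h = 449*(-13 + 449) - 1*350101 = 449*436 - 350101 = 195764 - 350101 = -154337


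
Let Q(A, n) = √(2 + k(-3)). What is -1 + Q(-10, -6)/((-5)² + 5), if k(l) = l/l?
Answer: -1 + √3/30 ≈ -0.94226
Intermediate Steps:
k(l) = 1
Q(A, n) = √3 (Q(A, n) = √(2 + 1) = √3)
-1 + Q(-10, -6)/((-5)² + 5) = -1 + √3/((-5)² + 5) = -1 + √3/(25 + 5) = -1 + √3/30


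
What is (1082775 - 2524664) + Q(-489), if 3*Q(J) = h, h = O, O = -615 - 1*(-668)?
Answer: -4325614/3 ≈ -1.4419e+6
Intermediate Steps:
O = 53 (O = -615 + 668 = 53)
h = 53
Q(J) = 53/3 (Q(J) = (1/3)*53 = 53/3)
(1082775 - 2524664) + Q(-489) = (1082775 - 2524664) + 53/3 = -1441889 + 53/3 = -4325614/3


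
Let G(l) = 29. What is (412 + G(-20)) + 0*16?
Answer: 441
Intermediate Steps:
(412 + G(-20)) + 0*16 = (412 + 29) + 0*16 = 441 + 0 = 441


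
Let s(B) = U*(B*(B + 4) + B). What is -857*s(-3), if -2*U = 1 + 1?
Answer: -5142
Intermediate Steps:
U = -1 (U = -(1 + 1)/2 = -½*2 = -1)
s(B) = -B - B*(4 + B) (s(B) = -(B*(B + 4) + B) = -(B*(4 + B) + B) = -(B + B*(4 + B)) = -B - B*(4 + B))
-857*s(-3) = -(-857)*(-3)*(5 - 3) = -(-857)*(-3)*2 = -857*6 = -5142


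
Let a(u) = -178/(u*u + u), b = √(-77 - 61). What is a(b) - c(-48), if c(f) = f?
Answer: 6850/139 + 89*I*√138/9591 ≈ 49.281 + 0.10901*I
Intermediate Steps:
b = I*√138 (b = √(-138) = I*√138 ≈ 11.747*I)
a(u) = -178/(u + u²) (a(u) = -178/(u² + u) = -178/(u + u²))
a(b) - c(-48) = -178/((I*√138)*(1 + I*√138)) - 1*(-48) = -178*(-I*√138/138)/(1 + I*√138) + 48 = 89*I*√138/(69*(1 + I*√138)) + 48 = 48 + 89*I*√138/(69*(1 + I*√138))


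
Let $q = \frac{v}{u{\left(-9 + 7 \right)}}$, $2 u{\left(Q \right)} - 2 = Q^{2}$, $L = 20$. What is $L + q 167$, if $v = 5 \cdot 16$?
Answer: $\frac{13420}{3} \approx 4473.3$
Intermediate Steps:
$u{\left(Q \right)} = 1 + \frac{Q^{2}}{2}$
$v = 80$
$q = \frac{80}{3}$ ($q = \frac{80}{1 + \frac{\left(-9 + 7\right)^{2}}{2}} = \frac{80}{1 + \frac{\left(-2\right)^{2}}{2}} = \frac{80}{1 + \frac{1}{2} \cdot 4} = \frac{80}{1 + 2} = \frac{80}{3} \approx 26.667$)
$L + q 167 = 20 + \frac{80}{3} \cdot 167 = 20 + \frac{13360}{3} = \frac{13420}{3}$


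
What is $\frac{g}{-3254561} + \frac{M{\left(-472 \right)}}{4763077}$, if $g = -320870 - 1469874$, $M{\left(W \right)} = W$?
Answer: $\frac{8527915406496}{15501724644197} \approx 0.55013$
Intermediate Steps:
$g = -1790744$ ($g = -320870 - 1469874 = -1790744$)
$\frac{g}{-3254561} + \frac{M{\left(-472 \right)}}{4763077} = - \frac{1790744}{-3254561} - \frac{472}{4763077} = \left(-1790744\right) \left(- \frac{1}{3254561}\right) - \frac{472}{4763077} = \frac{1790744}{3254561} - \frac{472}{4763077} = \frac{8527915406496}{15501724644197}$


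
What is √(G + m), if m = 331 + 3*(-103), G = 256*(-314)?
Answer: I*√80362 ≈ 283.48*I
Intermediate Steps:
G = -80384
m = 22 (m = 331 - 309 = 22)
√(G + m) = √(-80384 + 22) = √(-80362) = I*√80362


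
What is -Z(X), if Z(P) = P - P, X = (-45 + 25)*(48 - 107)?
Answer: 0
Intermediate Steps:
X = 1180 (X = -20*(-59) = 1180)
Z(P) = 0
-Z(X) = -1*0 = 0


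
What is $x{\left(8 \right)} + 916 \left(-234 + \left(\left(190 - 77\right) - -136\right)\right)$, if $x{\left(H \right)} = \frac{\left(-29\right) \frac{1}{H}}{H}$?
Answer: $\frac{879331}{64} \approx 13740.0$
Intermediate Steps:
$x{\left(H \right)} = - \frac{29}{H^{2}}$
$x{\left(8 \right)} + 916 \left(-234 + \left(\left(190 - 77\right) - -136\right)\right) = - \frac{29}{64} + 916 \left(-234 + \left(\left(190 - 77\right) - -136\right)\right) = \left(-29\right) \frac{1}{64} + 916 \left(-234 + \left(\left(190 - 77\right) + 136\right)\right) = - \frac{29}{64} + 916 \left(-234 + \left(113 + 136\right)\right) = - \frac{29}{64} + 916 \left(-234 + 249\right) = - \frac{29}{64} + 916 \cdot 15 = - \frac{29}{64} + 13740 = \frac{879331}{64}$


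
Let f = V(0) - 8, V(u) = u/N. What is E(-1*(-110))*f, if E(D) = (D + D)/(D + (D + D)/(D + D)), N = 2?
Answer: -1760/111 ≈ -15.856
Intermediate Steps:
V(u) = u/2
E(D) = 2*D/(1 + D) (E(D) = (2*D)/(D + (2*D)/((2*D))) = (2*D)/(D + (2*D)*(1/(2*D))) = (2*D)/(D + 1) = (2*D)/(1 + D) = 2*D/(1 + D))
f = -8 (f = (1/2)*0 - 8 = 0 - 8 = -8)
E(-1*(-110))*f = (2*(-1*(-110))/(1 - 1*(-110)))*(-8) = (2*110/(1 + 110))*(-8) = (2*110/111)*(-8) = (2*110*(1/111))*(-8) = (220/111)*(-8) = -1760/111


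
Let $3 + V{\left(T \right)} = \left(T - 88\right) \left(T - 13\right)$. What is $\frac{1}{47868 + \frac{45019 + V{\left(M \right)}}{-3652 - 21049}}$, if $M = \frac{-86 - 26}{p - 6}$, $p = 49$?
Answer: $\frac{45672149}{2186148579532} \approx 2.0892 \cdot 10^{-5}$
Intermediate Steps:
$M = - \frac{112}{43}$ ($M = \frac{-86 - 26}{49 - 6} = - \frac{112}{43} \approx -2.6047$)
$V{\left(T \right)} = -3 + \left(-88 + T\right) \left(-13 + T\right)$ ($V{\left(T \right)} = -3 + \left(T - 88\right) \left(T - 13\right) = -3 + \left(-88 + T\right) \left(-13 + T\right)$)
$\frac{1}{47868 + \frac{45019 + V{\left(M \right)}}{-3652 - 21049}} = \frac{1}{47868 + \frac{45019 + \left(1141 + \left(- \frac{112}{43}\right)^{2} - - \frac{11312}{43}\right)}{-3652 - 21049}} = \frac{1}{47868 + \frac{45019 + \left(1141 + \frac{12544}{1849} + \frac{11312}{43}\right)}{-24701}} = \frac{1}{47868 + \left(45019 + \frac{2608669}{1849}\right) \left(- \frac{1}{24701}\right)} = \frac{1}{47868 + \frac{85848800}{1849} \left(- \frac{1}{24701}\right)} = \frac{1}{47868 - \frac{85848800}{45672149}} = \frac{1}{\frac{2186148579532}{45672149}} = \frac{45672149}{2186148579532}$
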